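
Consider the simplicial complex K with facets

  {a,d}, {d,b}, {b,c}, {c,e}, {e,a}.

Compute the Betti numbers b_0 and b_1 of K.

b_0 = 1, b_1 = 1.

We work with the vertex ordering a < b < c < d < e. The simplices of K, each written with vertices in increasing order, are:

  0-simplices (5): a, b, c, d, e
  1-simplices (5): ad, ae, bc, bd, ce

Hence C_0 ≅ Z^5, C_1 ≅ Z^5.

Boundary ∂_1: C_1 → C_0 maps an edge to its endpoints' difference, ∂[p,q] = q − p.
This gives a 5×5 integer matrix of rank 4; reducing to Smith normal form yields diagonal entries (1,1,1,1).

Computing H_k = (kernel of ∂_k) / (image of ∂_{k+1}):

  H_0: rank C_0 − rank ∂_1 = 5 − 4 = 1, and the invariant factors of ∂_1 are all 1, so H_0 ≅ Z.
  H_1: rank ker ∂_1 − rank ∂_2 = (5 − 4) − 0 = 1, and there is no ∂_2, so H_1 ≅ Z.

As a check, the Euler characteristic is 5 − 5 = 0, which agrees with 1 − 1 = 0.

Hence the Betti numbers are b_0 = 1, b_1 = 1.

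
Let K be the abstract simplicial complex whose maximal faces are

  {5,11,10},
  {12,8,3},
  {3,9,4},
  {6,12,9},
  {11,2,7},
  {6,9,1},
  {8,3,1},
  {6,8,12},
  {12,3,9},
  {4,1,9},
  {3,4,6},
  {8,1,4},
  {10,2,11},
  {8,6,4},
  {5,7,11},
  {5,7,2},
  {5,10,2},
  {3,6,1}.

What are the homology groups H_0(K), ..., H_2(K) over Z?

K has 12 vertices, 27 edges, 18 triangles.
rank ∂_0 = 0, rank ∂_1 = 10 ⇒ b_0 = 12 − 0 − 10 = 2; all invariant factors of ∂_1 are 1 so no torsion. So H_0 ≅ Z^2.
rank ∂_1 = 10, rank ∂_2 = 17 ⇒ b_1 = 27 − 10 − 17 = 0; ∂_2 has invariant factor(s) [2] giving torsion. So H_1 ≅ Z/2.
rank ∂_2 = 17, rank ∂_3 = 0 ⇒ b_2 = 18 − 17 − 0 = 1. So H_2 ≅ Z.

H_0 = Z^2,  H_1 = Z/2,  H_2 = Z.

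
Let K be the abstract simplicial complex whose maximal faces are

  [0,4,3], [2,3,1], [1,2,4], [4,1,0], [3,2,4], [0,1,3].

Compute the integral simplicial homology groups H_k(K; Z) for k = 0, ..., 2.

H_0 ≅ Z,  H_1 = 0,  H_2 ≅ Z.

Take the total order 0 < 1 < 2 < 3 < 4 on the vertex set. Then K (dimension 2) consists of the simplices:

  0-simplices (5): [0], [1], [2], [3], [4]
  1-simplices (9): [0,1], [0,3], [0,4], [1,2], [1,3], [1,4], [2,3], [2,4], [3,4]
  2-simplices (6): [0,1,3], [0,1,4], [0,3,4], [1,2,3], [1,2,4], [2,3,4]

Hence C_0 ≅ Z^5, C_1 ≅ Z^9, C_2 ≅ Z^6.

Boundary ∂_1: C_1 → C_0 is given by ∂[p,q] = [q] − [p].
As a 5×9 matrix over Z this has rank 4, with invariant factors (1,1,1,1).

Boundary ∂_2: C_2 → C_1 maps a triangle to the signed sum of its edges. For instance
  ∂[0,1,3] = [1,3] − [0,3] + [0,1],
  ∂[1,2,4] = [2,4] − [1,4] + [1,2].
As a 9×6 matrix over Z this has rank 5, with invariant factors (1,1,1,1,1).

Now H_k = ker ∂_k / im ∂_{k+1}, so:

  H_0: rank C_0 − rank ∂_1 = 5 − 4 = 1, and the invariant factors of ∂_1 are all 1, so H_0 ≅ Z.
  H_1: rank ker ∂_1 − rank ∂_2 = (9 − 4) − 5 = 0, and the invariant factors of ∂_2 are all 1, so H_1 ≅ 0.
  H_2: rank ker ∂_2 − rank ∂_3 = (6 − 5) − 0 = 1, and there is no ∂_3, so H_2 ≅ Z.

As a check, the Euler characteristic is 5 − 9 + 6 = 2, which agrees with 1 − 0 + 1 = 2.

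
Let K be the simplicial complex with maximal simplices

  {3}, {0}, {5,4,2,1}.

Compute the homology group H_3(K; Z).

H_3 = 0.

Take the total order 0 < 1 < 2 < 3 < 4 < 5 on the vertex set. Then K (dimension 3) consists of the simplices:

  0-simplices (6): [0], [1], [2], [3], [4], [5]
  1-simplices (6): [1,2], [1,4], [1,5], [2,4], [2,5], [4,5]
  2-simplices (4): [1,2,4], [1,2,5], [1,4,5], [2,4,5]
  3-simplices (1): [1,2,4,5]

giving chain groups C_0 ≅ Z^6, C_1 ≅ Z^6, C_2 ≅ Z^4, C_3 ≅ Z^1.

The boundary map ∂_1: C_1 → C_0 maps an edge to its endpoints' difference, ∂[p,q] = q − p. For instance
  ∂[1,5] = [5] − [1].
The resulting 6×6 matrix has rank 3, and its Smith normal form has invariant factors (1,1,1).

∂_2: C_2 → C_1 acts by ∂[p,q,r] = [q,r] − [p,r] + [p,q]. For instance
  ∂[1,2,5] = [2,5] − [1,5] + [1,2],
  ∂[2,4,5] = [4,5] − [2,5] + [2,4].
As a 6×4 matrix over Z this has rank 3, with invariant factors (1,1,1).

The boundary map ∂_3: C_3 → C_2 sends each 3-simplex σ to the alternating sum Σ_i (−1)^i (σ with its i-th vertex removed). For instance
  ∂[1,2,4,5] = [2,4,5] − [1,4,5] + [1,2,5] − [1,2,4].
As a 4×1 matrix over Z this has rank 1, with invariant factors (1).

From H_k ≅ ker(∂_k) / im(∂_{k+1}) we obtain:

  H_3: rank ker ∂_3 − rank ∂_4 = (1 − 1) − 0 = 0, and there is no ∂_4, so H_3 ≅ 0.

(K is a triangulation of the disjoint union of the 3-simplex and a set of 2 points.)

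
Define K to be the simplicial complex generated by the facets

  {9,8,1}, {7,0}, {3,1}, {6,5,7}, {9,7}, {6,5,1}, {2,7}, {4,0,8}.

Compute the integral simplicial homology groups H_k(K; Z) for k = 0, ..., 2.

Take the total order 0 < 1 < 2 < 3 < 4 < 5 < 6 < 7 < 8 < 9 on the vertex set. Then K (dimension 2) consists of the simplices:

  0-simplices (10): [0], [1], [2], [3], [4], [5], [6], [7], [8], [9]
  1-simplices (15): [0,4], [0,7], [0,8], [1,3], [1,5], [1,6], [1,8], [1,9], [2,7], [4,8], [5,6], [5,7], [6,7], [7,9], [8,9]
  2-simplices (4): [0,4,8], [1,5,6], [1,8,9], [5,6,7]

giving chain groups C_0 ≅ Z^10, C_1 ≅ Z^15, C_2 ≅ Z^4.

∂_1: C_1 → C_0 sends each edge [p,q] (with p < q) to q − p.
The resulting 10×15 matrix has rank 9, and its Smith normal form has invariant factors (1,1,1,1,1,1,1,1,1).

∂_2: C_2 → C_1 maps a triangle to the signed sum of its edges. For instance
  ∂[0,4,8] = [4,8] − [0,8] + [0,4],
  ∂[5,6,7] = [6,7] − [5,7] + [5,6].
The 15×4 boundary matrix has rank 4 and Smith normal form diag(1,1,1,1).

Computing H_k = (kernel of ∂_k) / (image of ∂_{k+1}):

  H_0: rank C_0 − rank ∂_1 = 10 − 9 = 1, and the invariant factors of ∂_1 are all 1, so H_0 = Z.
  H_1: rank ker ∂_1 − rank ∂_2 = (15 − 9) − 4 = 2, and the invariant factors of ∂_2 are all 1, so H_1 = Z^2.
  H_2: rank ker ∂_2 − rank ∂_3 = (4 − 4) − 0 = 0, and there is no ∂_3, so H_2 = 0.

H_0 ≅ Z,  H_1 ≅ Z^2,  H_2 = 0.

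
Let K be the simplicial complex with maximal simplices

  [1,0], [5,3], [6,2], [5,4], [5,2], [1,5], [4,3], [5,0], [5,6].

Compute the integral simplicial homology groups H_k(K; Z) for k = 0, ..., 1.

We work with the vertex ordering 0 < 1 < 2 < 3 < 4 < 5 < 6. The simplices of K, each written with vertices in increasing order, are:

  0-simplices (7): [0], [1], [2], [3], [4], [5], [6]
  1-simplices (9): [0,1], [0,5], [1,5], [2,5], [2,6], [3,4], [3,5], [4,5], [5,6]

giving chain groups C_0 ≅ Z^7, C_1 ≅ Z^9.

∂_1: C_1 → C_0 is given by ∂[p,q] = [q] − [p].
The 7×9 boundary matrix has rank 6 and Smith normal form diag(1,1,1,1,1,1).

Computing H_k = (kernel of ∂_k) / (image of ∂_{k+1}):

  H_0: rank C_0 − rank ∂_1 = 7 − 6 = 1, and the invariant factors of ∂_1 are all 1, so H_0 = Z.
  H_1: rank ker ∂_1 − rank ∂_2 = (9 − 6) − 0 = 3, and there is no ∂_2, so H_1 = Z^3.

As a check, the Euler characteristic is 7 − 9 = -2, which agrees with 1 − 3 = -2.

H_0 = Z,  H_1 = Z^3.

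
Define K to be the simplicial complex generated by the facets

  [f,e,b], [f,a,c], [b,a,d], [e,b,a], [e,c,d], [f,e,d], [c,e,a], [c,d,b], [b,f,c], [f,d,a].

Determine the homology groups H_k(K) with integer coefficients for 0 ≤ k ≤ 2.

Order the vertices as a < b < c < d < e < f. Listing each simplex with vertices in this order, K has dimension 2 with simplices:

  0-simplices (6): a, b, c, d, e, f
  1-simplices (15): ab, ac, ad, ae, af, bc, bd, be, bf, cd, ce, cf, de, df, ef
  2-simplices (10): abd, abe, ace, acf, adf, bcd, bcf, bef, cde, def

Hence C_0 ≅ Z^6, C_1 ≅ Z^15, C_2 ≅ Z^10.

Boundary ∂_1: C_1 → C_0 is given by ∂[p,q] = [q] − [p]. For instance
  ∂de = e − d.
As a 6×15 matrix over Z this has rank 5, with invariant factors (1,1,1,1,1).

Boundary ∂_2: C_2 → C_1 sends each 2-simplex [p,q,r] to [q,r] − [p,r] + [p,q]. For instance
  ∂bcd = cd − bd + bc,
  ∂acf = cf − af + ac.
The 15×10 boundary matrix has rank 10 and Smith normal form diag(1,1,1,1,1,1,1,1,1,2).

Now H_k = ker ∂_k / im ∂_{k+1}, so:

  H_0: rank C_0 − rank ∂_1 = 6 − 5 = 1, and the invariant factors of ∂_1 are all 1, so H_0 ≅ Z.
  H_1: rank ker ∂_1 − rank ∂_2 = (15 − 5) − 10 = 0, and ∂_2 has invariant factor 2 > 1, so H_1 ≅ Z_2.
  H_2: rank ker ∂_2 − rank ∂_3 = (10 − 10) − 0 = 0, and there is no ∂_3, so H_2 ≅ 0.

As a check, the Euler characteristic is 6 − 15 + 10 = 1, which agrees with 1 − 0 + 0 = 1.

H_0 = Z,  H_1 = Z_2,  H_2 = 0.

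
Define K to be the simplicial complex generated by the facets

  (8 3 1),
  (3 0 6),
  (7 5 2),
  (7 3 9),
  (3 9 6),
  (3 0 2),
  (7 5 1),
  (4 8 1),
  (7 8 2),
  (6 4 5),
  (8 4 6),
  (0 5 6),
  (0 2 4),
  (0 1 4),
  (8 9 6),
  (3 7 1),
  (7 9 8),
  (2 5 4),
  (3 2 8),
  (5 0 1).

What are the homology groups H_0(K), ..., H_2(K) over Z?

H_0 = Z,  H_1 = Z ⊕ Z/2,  H_2 = 0.

Fix the vertex order 0 < 1 < 2 < 3 < 4 < 5 < 6 < 7 < 8 < 9 and write every simplex with vertices in increasing order. Then dim K = 2 and the simplices of K are:

  0-simplices (10): [0], [1], [2], [3], [4], [5], [6], [7], [8], [9]
  1-simplices (30): (30 of them)
  2-simplices (20): (20 of them)

so the chain groups are C_0 ≅ Z^10, C_1 ≅ Z^30, C_2 ≅ Z^20.

The boundary map ∂_1: C_1 → C_0 is given by ∂[p,q] = [q] − [p].
This gives a 10×30 integer matrix of rank 9; reducing to Smith normal form yields diagonal entries (1,1,1,1,1,1,1,1,1).

Boundary ∂_2: C_2 → C_1 acts by ∂[p,q,r] = [q,r] − [p,r] + [p,q]. For instance
  ∂[2,4,5] = [4,5] − [2,5] + [2,4],
  ∂[1,4,8] = [4,8] − [1,8] + [1,4].
This gives a 30×20 integer matrix of rank 20; reducing to Smith normal form yields diagonal entries (1,1,1,1,1,1,1,1,1,1,1,1,1,1,1,1,1,1,1,2).

From H_k ≅ ker(∂_k) / im(∂_{k+1}) we obtain:

  H_0: rank C_0 − rank ∂_1 = 10 − 9 = 1, and the invariant factors of ∂_1 are all 1, so H_0 ≅ Z.
  H_1: rank ker ∂_1 − rank ∂_2 = (30 − 9) − 20 = 1, and ∂_2 has invariant factor 2 > 1, so H_1 ≅ Z ⊕ Z/2.
  H_2: rank ker ∂_2 − rank ∂_3 = (20 − 20) − 0 = 0, and there is no ∂_3, so H_2 ≅ 0.

(K is a triangulation of the Klein bottle.)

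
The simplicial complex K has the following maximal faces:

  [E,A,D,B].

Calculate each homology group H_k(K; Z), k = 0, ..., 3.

H_0 ≅ Z,  H_1 = 0,  H_2 = 0,  H_3 = 0.

We work with the vertex ordering A < B < D < E. The simplices of K, each written with vertices in increasing order, are:

  0-simplices (4): A, B, D, E
  1-simplices (6): AB, AD, AE, BD, BE, DE
  2-simplices (4): ABD, ABE, ADE, BDE
  3-simplices (1): ABDE

Hence C_0 ≅ Z^4, C_1 ≅ Z^6, C_2 ≅ Z^4, C_3 ≅ Z^1.

Boundary ∂_1: C_1 → C_0 maps an edge to its endpoints' difference, ∂[p,q] = q − p.
The resulting 4×6 matrix has rank 3, and its Smith normal form has invariant factors (1,1,1).

Boundary ∂_2: C_2 → C_1 sends each 2-simplex [p,q,r] to [q,r] − [p,r] + [p,q]. For instance
  ∂BDE = DE − BE + BD,
  ∂ABD = BD − AD + AB.
The 6×4 boundary matrix has rank 3 and Smith normal form diag(1,1,1).

The boundary map ∂_3: C_3 → C_2 sends each 3-simplex σ to the alternating sum Σ_i (−1)^i (σ with its i-th vertex removed). For instance
  ∂ABDE = BDE − ADE + ABE − ABD.
As a 4×1 matrix over Z this has rank 1, with invariant factors (1).

Reading off H_k = ker ∂_k / im ∂_{k+1}:

  H_0: rank C_0 − rank ∂_1 = 4 − 3 = 1, and the invariant factors of ∂_1 are all 1, so H_0 = Z.
  H_1: rank ker ∂_1 − rank ∂_2 = (6 − 3) − 3 = 0, and the invariant factors of ∂_2 are all 1, so H_1 = 0.
  H_2: rank ker ∂_2 − rank ∂_3 = (4 − 3) − 1 = 0, and the invariant factors of ∂_3 are all 1, so H_2 = 0.
  H_3: rank ker ∂_3 − rank ∂_4 = (1 − 1) − 0 = 0, and there is no ∂_4, so H_3 = 0.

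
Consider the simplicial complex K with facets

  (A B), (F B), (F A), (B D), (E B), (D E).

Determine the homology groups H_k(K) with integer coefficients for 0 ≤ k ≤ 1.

Take the total order A < B < D < E < F on the vertex set. Then K (dimension 1) consists of the simplices:

  0-simplices (5): A, B, D, E, F
  1-simplices (6): AB, AF, BD, BE, BF, DE

Hence C_0 ≅ Z^5, C_1 ≅ Z^6.

Boundary ∂_1: C_1 → C_0 is given by ∂[p,q] = [q] − [p]. For instance
  ∂BF = F − B.
As a 5×6 matrix over Z this has rank 4, with invariant factors (1,1,1,1).

Reading off H_k = ker ∂_k / im ∂_{k+1}:

  H_0: rank C_0 − rank ∂_1 = 5 − 4 = 1, and the invariant factors of ∂_1 are all 1, so H_0 = Z.
  H_1: rank ker ∂_1 − rank ∂_2 = (6 − 4) − 0 = 2, and there is no ∂_2, so H_1 = Z^2.

As a check, the Euler characteristic is 5 − 6 = -1, which agrees with 1 − 2 = -1.

H_0 = Z,  H_1 = Z^2.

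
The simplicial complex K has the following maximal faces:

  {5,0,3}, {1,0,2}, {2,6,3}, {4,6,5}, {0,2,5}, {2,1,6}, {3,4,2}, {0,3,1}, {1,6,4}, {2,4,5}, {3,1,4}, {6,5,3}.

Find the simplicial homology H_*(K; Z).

Order the vertices as 0 < 1 < 2 < 3 < 4 < 5 < 6. Listing each simplex with vertices in this order, K has dimension 2 with simplices:

  0-simplices (7): [0], [1], [2], [3], [4], [5], [6]
  1-simplices (18): [0,1], [0,2], [0,3], [0,5], [1,2], [1,3], [1,4], [1,6], [2,3], [2,4], [2,5], [2,6], [3,4], [3,5], [3,6], [4,5], [4,6], [5,6]
  2-simplices (12): [0,1,2], [0,1,3], [0,2,5], [0,3,5], [1,2,6], [1,3,4], [1,4,6], [2,3,4], [2,3,6], [2,4,5], [3,5,6], [4,5,6]

Hence C_0 ≅ Z^7, C_1 ≅ Z^18, C_2 ≅ Z^12.

∂_1: C_1 → C_0 is given by ∂[p,q] = [q] − [p].
The 7×18 boundary matrix has rank 6 and Smith normal form diag(1,1,1,1,1,1).

The boundary map ∂_2: C_2 → C_1 maps a triangle to the signed sum of its edges. For instance
  ∂[4,5,6] = [5,6] − [4,6] + [4,5],
  ∂[3,5,6] = [5,6] − [3,6] + [3,5].
This gives a 18×12 integer matrix of rank 12; reducing to Smith normal form yields diagonal entries (1,1,1,1,1,1,1,1,1,1,1,2).

Now H_k = ker ∂_k / im ∂_{k+1}, so:

  H_0: rank C_0 − rank ∂_1 = 7 − 6 = 1, and the invariant factors of ∂_1 are all 1, so H_0 ≅ Z.
  H_1: rank ker ∂_1 − rank ∂_2 = (18 − 6) − 12 = 0, and ∂_2 has invariant factor 2 > 1, so H_1 ≅ Z/2.
  H_2: rank ker ∂_2 − rank ∂_3 = (12 − 12) − 0 = 0, and there is no ∂_3, so H_2 ≅ 0.

H_0 = Z,  H_1 = Z/2,  H_2 = 0.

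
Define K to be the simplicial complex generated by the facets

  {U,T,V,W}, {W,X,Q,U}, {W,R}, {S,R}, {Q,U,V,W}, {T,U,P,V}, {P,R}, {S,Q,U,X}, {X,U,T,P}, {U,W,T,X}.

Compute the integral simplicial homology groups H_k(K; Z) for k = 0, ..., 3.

H_0 = Z,  H_1 = Z^2,  H_2 = 0,  H_3 = 0.

Fix the vertex order P < Q < R < S < T < U < V < W < X and write every simplex with vertices in increasing order. Then dim K = 3 and the simplices of K are:

  0-simplices (9): P, Q, R, S, T, U, V, W, X
  1-simplices (23): PR, PT, PU, PV, PX, QS, QU, QV, QW, QX, RS, RW, SU, SX, TU, TV, TW, TX, UV, UW, UX, VW, WX
  2-simplices (20): PTU, PTV, PTX, PUV, PUX, QSU, QSX, QUV, QUW, QUX, QVW, QWX, SUX, TUV, TUW, TUX, TVW, TWX, UVW, UWX
  3-simplices (7): PTUV, PTUX, QSUX, QUVW, QUWX, TUVW, TUWX

so the chain groups are C_0 ≅ Z^9, C_1 ≅ Z^23, C_2 ≅ Z^20, C_3 ≅ Z^7.

Boundary ∂_1: C_1 → C_0 sends each edge [p,q] (with p < q) to q − p. For instance
  ∂RS = S − R.
As a 9×23 matrix over Z this has rank 8, with invariant factors (1,1,1,1,1,1,1,1).

∂_2: C_2 → C_1 acts by ∂[p,q,r] = [q,r] − [p,r] + [p,q]. For instance
  ∂QVW = VW − QW + QV,
  ∂QSU = SU − QU + QS.
The 23×20 boundary matrix has rank 13 and Smith normal form diag(1,1,1,1,1,1,1,1,1,1,1,1,1).

The boundary map ∂_3: C_3 → C_2 sends each 3-simplex σ to the alternating sum Σ_i (−1)^i (σ with its i-th vertex removed). For instance
  ∂QSUX = SUX − QUX + QSX − QSU,
  ∂QUVW = UVW − QVW + QUW − QUV.
As a 20×7 matrix over Z this has rank 7, with invariant factors (1,1,1,1,1,1,1).

Now H_k = ker ∂_k / im ∂_{k+1}, so:

  H_0: rank C_0 − rank ∂_1 = 9 − 8 = 1, and the invariant factors of ∂_1 are all 1, so H_0 = Z.
  H_1: rank ker ∂_1 − rank ∂_2 = (23 − 8) − 13 = 2, and the invariant factors of ∂_2 are all 1, so H_1 = Z^2.
  H_2: rank ker ∂_2 − rank ∂_3 = (20 − 13) − 7 = 0, and the invariant factors of ∂_3 are all 1, so H_2 = 0.
  H_3: rank ker ∂_3 − rank ∂_4 = (7 − 7) − 0 = 0, and there is no ∂_4, so H_3 = 0.

As a check, the Euler characteristic is 9 − 23 + 20 − 7 = -1, which agrees with 1 − 2 + 0 − 0 = -1.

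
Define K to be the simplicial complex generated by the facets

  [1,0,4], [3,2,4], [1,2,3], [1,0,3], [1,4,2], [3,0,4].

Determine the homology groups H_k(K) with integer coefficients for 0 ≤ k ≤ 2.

H_0 = Z,  H_1 = 0,  H_2 = Z.

Fix the vertex order 0 < 1 < 2 < 3 < 4 and write every simplex with vertices in increasing order. Then dim K = 2 and the simplices of K are:

  0-simplices (5): [0], [1], [2], [3], [4]
  1-simplices (9): [0,1], [0,3], [0,4], [1,2], [1,3], [1,4], [2,3], [2,4], [3,4]
  2-simplices (6): [0,1,3], [0,1,4], [0,3,4], [1,2,3], [1,2,4], [2,3,4]

giving chain groups C_0 ≅ Z^5, C_1 ≅ Z^9, C_2 ≅ Z^6.

Boundary ∂_1: C_1 → C_0 is given by ∂[p,q] = [q] − [p]. For instance
  ∂[1,4] = [4] − [1].
The 5×9 boundary matrix has rank 4 and Smith normal form diag(1,1,1,1).

The boundary map ∂_2: C_2 → C_1 acts by ∂[p,q,r] = [q,r] − [p,r] + [p,q]. For instance
  ∂[0,1,4] = [1,4] − [0,4] + [0,1],
  ∂[1,2,4] = [2,4] − [1,4] + [1,2].
The resulting 9×6 matrix has rank 5, and its Smith normal form has invariant factors (1,1,1,1,1).

Reading off H_k = ker ∂_k / im ∂_{k+1}:

  H_0: rank C_0 − rank ∂_1 = 5 − 4 = 1, and the invariant factors of ∂_1 are all 1, so H_0 ≅ Z.
  H_1: rank ker ∂_1 − rank ∂_2 = (9 − 4) − 5 = 0, and the invariant factors of ∂_2 are all 1, so H_1 ≅ 0.
  H_2: rank ker ∂_2 − rank ∂_3 = (6 − 5) − 0 = 1, and there is no ∂_3, so H_2 ≅ Z.

(K is a triangulation of the 2-sphere S^2.)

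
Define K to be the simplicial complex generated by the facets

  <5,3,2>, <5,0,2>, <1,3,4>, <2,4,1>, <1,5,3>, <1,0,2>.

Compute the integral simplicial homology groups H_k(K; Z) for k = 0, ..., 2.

Take the total order 0 < 1 < 2 < 3 < 4 < 5 on the vertex set. Then K (dimension 2) consists of the simplices:

  0-simplices (6): [0], [1], [2], [3], [4], [5]
  1-simplices (12): [0,1], [0,2], [0,5], [1,2], [1,3], [1,4], [1,5], [2,3], [2,4], [2,5], [3,4], [3,5]
  2-simplices (6): [0,1,2], [0,2,5], [1,2,4], [1,3,4], [1,3,5], [2,3,5]

so the chain groups are C_0 ≅ Z^6, C_1 ≅ Z^12, C_2 ≅ Z^6.

∂_1: C_1 → C_0 sends each edge [p,q] (with p < q) to q − p.
As a 6×12 matrix over Z this has rank 5, with invariant factors (1,1,1,1,1).

Boundary ∂_2: C_2 → C_1 sends each 2-simplex [p,q,r] to [q,r] − [p,r] + [p,q]. For instance
  ∂[1,3,5] = [3,5] − [1,5] + [1,3],
  ∂[2,3,5] = [3,5] − [2,5] + [2,3].
The resulting 12×6 matrix has rank 6, and its Smith normal form has invariant factors (1,1,1,1,1,1).

Computing H_k = (kernel of ∂_k) / (image of ∂_{k+1}):

  H_0: rank C_0 − rank ∂_1 = 6 − 5 = 1, and the invariant factors of ∂_1 are all 1, so H_0 ≅ Z.
  H_1: rank ker ∂_1 − rank ∂_2 = (12 − 5) − 6 = 1, and the invariant factors of ∂_2 are all 1, so H_1 ≅ Z.
  H_2: rank ker ∂_2 − rank ∂_3 = (6 − 6) − 0 = 0, and there is no ∂_3, so H_2 ≅ 0.

H_0 ≅ Z,  H_1 ≅ Z,  H_2 = 0.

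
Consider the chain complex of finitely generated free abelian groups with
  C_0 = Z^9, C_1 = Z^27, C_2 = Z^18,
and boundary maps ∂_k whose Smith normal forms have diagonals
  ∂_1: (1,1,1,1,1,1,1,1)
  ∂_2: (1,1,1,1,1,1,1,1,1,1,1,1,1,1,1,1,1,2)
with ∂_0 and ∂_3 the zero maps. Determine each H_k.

H_0 ≅ Z,  H_1 ≅ Z × Z/2,  H_2 = 0.

H_0: b_0 = 9 − 0 − 8 = 1; torsion from ∂_1 factors > 1: none. So H_0 ≅ Z.
H_1: b_1 = 27 − 8 − 18 = 1; torsion from ∂_2 factors > 1: [2]. So H_1 ≅ Z × Z/2.
H_2: b_2 = 18 − 18 − 0 = 0; torsion from ∂_3 factors > 1: none. So H_2 ≅ 0.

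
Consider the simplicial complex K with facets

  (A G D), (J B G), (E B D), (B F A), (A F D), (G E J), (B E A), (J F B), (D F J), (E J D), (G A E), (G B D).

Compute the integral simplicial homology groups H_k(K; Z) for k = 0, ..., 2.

H_0 ≅ Z,  H_1 ≅ Z/2,  H_2 = 0.

Order the vertices as A < B < D < E < F < G < J. Listing each simplex with vertices in this order, K has dimension 2 with simplices:

  0-simplices (7): A, B, D, E, F, G, J
  1-simplices (18): AB, AD, AE, AF, AG, BD, BE, BF, BG, BJ, DE, DF, DG, DJ, EG, EJ, FJ, GJ
  2-simplices (12): ABE, ABF, ADF, ADG, AEG, BDE, BDG, BFJ, BGJ, DEJ, DFJ, EGJ

Hence C_0 ≅ Z^7, C_1 ≅ Z^18, C_2 ≅ Z^12.

Boundary ∂_1: C_1 → C_0 sends each edge [p,q] (with p < q) to q − p.
The resulting 7×18 matrix has rank 6, and its Smith normal form has invariant factors (1,1,1,1,1,1).

The boundary map ∂_2: C_2 → C_1 maps a triangle to the signed sum of its edges. For instance
  ∂ABF = BF − AF + AB,
  ∂ADG = DG − AG + AD.
The 18×12 boundary matrix has rank 12 and Smith normal form diag(1,1,1,1,1,1,1,1,1,1,1,2).

Reading off H_k = ker ∂_k / im ∂_{k+1}:

  H_0: rank C_0 − rank ∂_1 = 7 − 6 = 1, and the invariant factors of ∂_1 are all 1, so H_0 = Z.
  H_1: rank ker ∂_1 − rank ∂_2 = (18 − 6) − 12 = 0, and ∂_2 has invariant factor 2 > 1, so H_1 = Z/2.
  H_2: rank ker ∂_2 − rank ∂_3 = (12 − 12) − 0 = 0, and there is no ∂_3, so H_2 = 0.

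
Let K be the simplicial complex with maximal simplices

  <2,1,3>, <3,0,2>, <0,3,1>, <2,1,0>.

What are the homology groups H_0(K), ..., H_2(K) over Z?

Take the total order 0 < 1 < 2 < 3 on the vertex set. Then K (dimension 2) consists of the simplices:

  0-simplices (4): [0], [1], [2], [3]
  1-simplices (6): [0,1], [0,2], [0,3], [1,2], [1,3], [2,3]
  2-simplices (4): [0,1,2], [0,1,3], [0,2,3], [1,2,3]

so the chain groups are C_0 ≅ Z^4, C_1 ≅ Z^6, C_2 ≅ Z^4.

∂_1: C_1 → C_0 sends each edge [p,q] (with p < q) to q − p. For instance
  ∂[0,2] = [2] − [0].
As a 4×6 matrix over Z this has rank 3, with invariant factors (1,1,1).

The boundary map ∂_2: C_2 → C_1 maps a triangle to the signed sum of its edges. For instance
  ∂[0,1,2] = [1,2] − [0,2] + [0,1],
  ∂[0,1,3] = [1,3] − [0,3] + [0,1].
The 6×4 boundary matrix has rank 3 and Smith normal form diag(1,1,1).

Reading off H_k = ker ∂_k / im ∂_{k+1}:

  H_0: rank C_0 − rank ∂_1 = 4 − 3 = 1, and the invariant factors of ∂_1 are all 1, so H_0 ≅ Z.
  H_1: rank ker ∂_1 − rank ∂_2 = (6 − 3) − 3 = 0, and the invariant factors of ∂_2 are all 1, so H_1 ≅ 0.
  H_2: rank ker ∂_2 − rank ∂_3 = (4 − 3) − 0 = 1, and there is no ∂_3, so H_2 ≅ Z.

H_0 = Z,  H_1 = 0,  H_2 = Z.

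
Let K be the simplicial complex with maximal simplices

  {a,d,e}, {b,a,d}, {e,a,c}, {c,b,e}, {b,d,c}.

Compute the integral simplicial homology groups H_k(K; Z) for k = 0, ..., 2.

Take the total order a < b < c < d < e on the vertex set. Then K (dimension 2) consists of the simplices:

  0-simplices (5): a, b, c, d, e
  1-simplices (10): ab, ac, ad, ae, bc, bd, be, cd, ce, de
  2-simplices (5): abd, ace, ade, bcd, bce

Hence C_0 ≅ Z^5, C_1 ≅ Z^10, C_2 ≅ Z^5.

Boundary ∂_1: C_1 → C_0 maps an edge to its endpoints' difference, ∂[p,q] = q − p.
The resulting 5×10 matrix has rank 4, and its Smith normal form has invariant factors (1,1,1,1).

∂_2: C_2 → C_1 maps a triangle to the signed sum of its edges. For instance
  ∂bcd = cd − bd + bc,
  ∂bce = ce − be + bc.
The 10×5 boundary matrix has rank 5 and Smith normal form diag(1,1,1,1,1).

Now H_k = ker ∂_k / im ∂_{k+1}, so:

  H_0: rank C_0 − rank ∂_1 = 5 − 4 = 1, and the invariant factors of ∂_1 are all 1, so H_0 = Z.
  H_1: rank ker ∂_1 − rank ∂_2 = (10 − 4) − 5 = 1, and the invariant factors of ∂_2 are all 1, so H_1 = Z.
  H_2: rank ker ∂_2 − rank ∂_3 = (5 − 5) − 0 = 0, and there is no ∂_3, so H_2 = 0.

(K is a triangulation of the Möbius band.)

H_0 = Z,  H_1 = Z,  H_2 = 0.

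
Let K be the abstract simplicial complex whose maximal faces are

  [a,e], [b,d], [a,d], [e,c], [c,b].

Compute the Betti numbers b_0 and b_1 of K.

Fix the vertex order a < b < c < d < e and write every simplex with vertices in increasing order. Then dim K = 1 and the simplices of K are:

  0-simplices (5): a, b, c, d, e
  1-simplices (5): ad, ae, bc, bd, ce

giving chain groups C_0 ≅ Z^5, C_1 ≅ Z^5.

∂_1: C_1 → C_0 is given by ∂[p,q] = [q] − [p]. For instance
  ∂ce = e − c.
The 5×5 boundary matrix has rank 4 and Smith normal form diag(1,1,1,1).

Reading off H_k = ker ∂_k / im ∂_{k+1}:

  H_0: rank C_0 − rank ∂_1 = 5 − 4 = 1, and the invariant factors of ∂_1 are all 1, so H_0 = Z.
  H_1: rank ker ∂_1 − rank ∂_2 = (5 − 4) − 0 = 1, and there is no ∂_2, so H_1 = Z.

As a check, the Euler characteristic is 5 − 5 = 0, which agrees with 1 − 1 = 0.

Hence the Betti numbers are b_0 = 1, b_1 = 1.

b_0 = 1, b_1 = 1.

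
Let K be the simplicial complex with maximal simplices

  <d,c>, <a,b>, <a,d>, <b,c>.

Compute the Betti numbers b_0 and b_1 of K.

b_0 = 1, b_1 = 1.

Fix the vertex order a < b < c < d and write every simplex with vertices in increasing order. Then dim K = 1 and the simplices of K are:

  0-simplices (4): a, b, c, d
  1-simplices (4): ab, ad, bc, cd

Hence C_0 ≅ Z^4, C_1 ≅ Z^4.

The boundary map ∂_1: C_1 → C_0 sends each edge [p,q] (with p < q) to q − p. For instance
  ∂ad = d − a.
The resulting 4×4 matrix has rank 3, and its Smith normal form has invariant factors (1,1,1).

Computing H_k = (kernel of ∂_k) / (image of ∂_{k+1}):

  H_0: rank C_0 − rank ∂_1 = 4 − 3 = 1, and the invariant factors of ∂_1 are all 1, so H_0 ≅ Z.
  H_1: rank ker ∂_1 − rank ∂_2 = (4 − 3) − 0 = 1, and there is no ∂_2, so H_1 ≅ Z.

Hence the Betti numbers are b_0 = 1, b_1 = 1.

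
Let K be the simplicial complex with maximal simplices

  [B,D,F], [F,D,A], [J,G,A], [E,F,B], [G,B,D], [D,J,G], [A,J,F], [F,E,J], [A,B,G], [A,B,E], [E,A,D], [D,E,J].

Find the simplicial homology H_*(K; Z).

H_0 = Z,  H_1 = Z/2,  H_2 = 0.

Order the vertices as A < B < D < E < F < G < J. Listing each simplex with vertices in this order, K has dimension 2 with simplices:

  0-simplices (7): A, B, D, E, F, G, J
  1-simplices (18): AB, AD, AE, AF, AG, AJ, BD, BE, BF, BG, DE, DF, DG, DJ, EF, EJ, FJ, GJ
  2-simplices (12): ABE, ABG, ADE, ADF, AFJ, AGJ, BDF, BDG, BEF, DEJ, DGJ, EFJ

so the chain groups are C_0 ≅ Z^7, C_1 ≅ Z^18, C_2 ≅ Z^12.

Boundary ∂_1: C_1 → C_0 maps an edge to its endpoints' difference, ∂[p,q] = q − p.
The resulting 7×18 matrix has rank 6, and its Smith normal form has invariant factors (1,1,1,1,1,1).

Boundary ∂_2: C_2 → C_1 sends each 2-simplex [p,q,r] to [q,r] − [p,r] + [p,q]. For instance
  ∂ADE = DE − AE + AD,
  ∂DGJ = GJ − DJ + DG.
This gives a 18×12 integer matrix of rank 12; reducing to Smith normal form yields diagonal entries (1,1,1,1,1,1,1,1,1,1,1,2).

Now H_k = ker ∂_k / im ∂_{k+1}, so:

  H_0: rank C_0 − rank ∂_1 = 7 − 6 = 1, and the invariant factors of ∂_1 are all 1, so H_0 = Z.
  H_1: rank ker ∂_1 − rank ∂_2 = (18 − 6) − 12 = 0, and ∂_2 has invariant factor 2 > 1, so H_1 = Z/2.
  H_2: rank ker ∂_2 − rank ∂_3 = (12 − 12) − 0 = 0, and there is no ∂_3, so H_2 = 0.

(K is a triangulation of the real projective plane RP^2.)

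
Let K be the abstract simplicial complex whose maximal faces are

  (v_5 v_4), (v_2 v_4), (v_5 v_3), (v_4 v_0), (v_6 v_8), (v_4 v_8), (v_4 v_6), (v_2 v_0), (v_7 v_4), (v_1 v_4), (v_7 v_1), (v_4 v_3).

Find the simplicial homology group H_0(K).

H_0 ≅ Z.

We work with the vertex ordering v_0 < v_1 < v_2 < v_3 < v_4 < v_5 < v_6 < v_7 < v_8. The simplices of K, each written with vertices in increasing order, are:

  0-simplices (9): [v_0], [v_1], [v_2], [v_3], [v_4], [v_5], [v_6], [v_7], [v_8]
  1-simplices (12): [v_0,v_2], [v_0,v_4], [v_1,v_4], [v_1,v_7], [v_2,v_4], [v_3,v_4], [v_3,v_5], [v_4,v_5], [v_4,v_6], [v_4,v_7], [v_4,v_8], [v_6,v_8]

so the chain groups are C_0 ≅ Z^9, C_1 ≅ Z^12.

The boundary map ∂_1: C_1 → C_0 maps an edge to its endpoints' difference, ∂[p,q] = q − p.
The resulting 9×12 matrix has rank 8, and its Smith normal form has invariant factors (1,1,1,1,1,1,1,1).

Computing H_k = (kernel of ∂_k) / (image of ∂_{k+1}):

  H_0: rank C_0 − rank ∂_1 = 9 − 8 = 1, and the invariant factors of ∂_1 are all 1, so H_0 = Z.

(K is a triangulation of a wedge of 4 circles.)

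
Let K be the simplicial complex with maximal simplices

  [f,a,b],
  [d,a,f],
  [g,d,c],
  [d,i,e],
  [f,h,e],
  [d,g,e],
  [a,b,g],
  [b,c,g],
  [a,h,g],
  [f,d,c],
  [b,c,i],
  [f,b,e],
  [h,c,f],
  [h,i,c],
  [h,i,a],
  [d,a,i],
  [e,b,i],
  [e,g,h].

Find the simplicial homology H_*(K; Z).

Take the total order a < b < c < d < e < f < g < h < i on the vertex set. Then K (dimension 2) consists of the simplices:

  0-simplices (9): a, b, c, d, e, f, g, h, i
  1-simplices (27): ab, ad, af, ag, ah, ai, bc, be, bf, bg, bi, cd, cf, cg, ch, ci, de, df, dg, di, ef, eg, eh, ei, fh, gh, hi
  2-simplices (18): abf, abg, adf, adi, agh, ahi, bcg, bci, bef, bei, cdf, cdg, cfh, chi, deg, dei, efh, egh

so the chain groups are C_0 ≅ Z^9, C_1 ≅ Z^27, C_2 ≅ Z^18.

The boundary map ∂_1: C_1 → C_0 sends each edge [p,q] (with p < q) to q − p.
As a 9×27 matrix over Z this has rank 8, with invariant factors (1,1,1,1,1,1,1,1).

Boundary ∂_2: C_2 → C_1 maps a triangle to the signed sum of its edges. For instance
  ∂cdg = dg − cg + cd,
  ∂adi = di − ai + ad.
The 27×18 boundary matrix has rank 17 and Smith normal form diag(1,1,1,1,1,1,1,1,1,1,1,1,1,1,1,1,1).

From H_k ≅ ker(∂_k) / im(∂_{k+1}) we obtain:

  H_0: rank C_0 − rank ∂_1 = 9 − 8 = 1, and the invariant factors of ∂_1 are all 1, so H_0 ≅ Z.
  H_1: rank ker ∂_1 − rank ∂_2 = (27 − 8) − 17 = 2, and the invariant factors of ∂_2 are all 1, so H_1 ≅ Z^2.
  H_2: rank ker ∂_2 − rank ∂_3 = (18 − 17) − 0 = 1, and there is no ∂_3, so H_2 ≅ Z.

As a check, the Euler characteristic is 9 − 27 + 18 = 0, which agrees with 1 − 2 + 1 = 0.
(K is a triangulation of the torus T^2.)

H_0 ≅ Z,  H_1 ≅ Z^2,  H_2 ≅ Z.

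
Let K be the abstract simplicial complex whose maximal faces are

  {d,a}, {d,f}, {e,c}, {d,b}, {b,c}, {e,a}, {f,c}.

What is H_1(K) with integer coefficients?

Order the vertices as a < b < c < d < e < f. Listing each simplex with vertices in this order, K has dimension 1 with simplices:

  0-simplices (6): a, b, c, d, e, f
  1-simplices (7): ad, ae, bc, bd, ce, cf, df

giving chain groups C_0 ≅ Z^6, C_1 ≅ Z^7.

The boundary map ∂_1: C_1 → C_0 sends each edge [p,q] (with p < q) to q − p.
The resulting 6×7 matrix has rank 5, and its Smith normal form has invariant factors (1,1,1,1,1).

Now H_k = ker ∂_k / im ∂_{k+1}, so:

  H_1: rank ker ∂_1 − rank ∂_2 = (7 − 5) − 0 = 2, and there is no ∂_2, so H_1 = Z^2.

H_1 = Z^2.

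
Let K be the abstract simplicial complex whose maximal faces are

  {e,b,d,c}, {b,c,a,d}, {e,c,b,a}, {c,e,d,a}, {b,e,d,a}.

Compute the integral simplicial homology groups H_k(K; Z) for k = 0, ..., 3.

H_0 = Z,  H_1 = 0,  H_2 = 0,  H_3 = Z.

Take the total order a < b < c < d < e on the vertex set. Then K (dimension 3) consists of the simplices:

  0-simplices (5): a, b, c, d, e
  1-simplices (10): ab, ac, ad, ae, bc, bd, be, cd, ce, de
  2-simplices (10): abc, abd, abe, acd, ace, ade, bcd, bce, bde, cde
  3-simplices (5): abcd, abce, abde, acde, bcde

giving chain groups C_0 ≅ Z^5, C_1 ≅ Z^10, C_2 ≅ Z^10, C_3 ≅ Z^5.

Boundary ∂_1: C_1 → C_0 maps an edge to its endpoints' difference, ∂[p,q] = q − p. For instance
  ∂ac = c − a.
The 5×10 boundary matrix has rank 4 and Smith normal form diag(1,1,1,1).

The boundary map ∂_2: C_2 → C_1 acts by ∂[p,q,r] = [q,r] − [p,r] + [p,q]. For instance
  ∂bcd = cd − bd + bc,
  ∂bde = de − be + bd.
The resulting 10×10 matrix has rank 6, and its Smith normal form has invariant factors (1,1,1,1,1,1).

Boundary ∂_3: C_3 → C_2 sends each 3-simplex σ to the alternating sum Σ_i (−1)^i (σ with its i-th vertex removed). For instance
  ∂abcd = bcd − acd + abd − abc,
  ∂abce = bce − ace + abe − abc.
The resulting 10×5 matrix has rank 4, and its Smith normal form has invariant factors (1,1,1,1).

Reading off H_k = ker ∂_k / im ∂_{k+1}:

  H_0: rank C_0 − rank ∂_1 = 5 − 4 = 1, and the invariant factors of ∂_1 are all 1, so H_0 ≅ Z.
  H_1: rank ker ∂_1 − rank ∂_2 = (10 − 4) − 6 = 0, and the invariant factors of ∂_2 are all 1, so H_1 ≅ 0.
  H_2: rank ker ∂_2 − rank ∂_3 = (10 − 6) − 4 = 0, and the invariant factors of ∂_3 are all 1, so H_2 ≅ 0.
  H_3: rank ker ∂_3 − rank ∂_4 = (5 − 4) − 0 = 1, and there is no ∂_4, so H_3 ≅ Z.

(K is a triangulation of the 3-sphere S^3.)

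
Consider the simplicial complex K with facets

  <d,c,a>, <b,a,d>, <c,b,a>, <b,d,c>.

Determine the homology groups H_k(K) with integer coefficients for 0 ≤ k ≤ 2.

Take the total order a < b < c < d on the vertex set. Then K (dimension 2) consists of the simplices:

  0-simplices (4): a, b, c, d
  1-simplices (6): ab, ac, ad, bc, bd, cd
  2-simplices (4): abc, abd, acd, bcd

giving chain groups C_0 ≅ Z^4, C_1 ≅ Z^6, C_2 ≅ Z^4.

Boundary ∂_1: C_1 → C_0 maps an edge to its endpoints' difference, ∂[p,q] = q − p.
The 4×6 boundary matrix has rank 3 and Smith normal form diag(1,1,1).

∂_2: C_2 → C_1 maps a triangle to the signed sum of its edges. For instance
  ∂abc = bc − ac + ab,
  ∂acd = cd − ad + ac.
The resulting 6×4 matrix has rank 3, and its Smith normal form has invariant factors (1,1,1).

Now H_k = ker ∂_k / im ∂_{k+1}, so:

  H_0: rank C_0 − rank ∂_1 = 4 − 3 = 1, and the invariant factors of ∂_1 are all 1, so H_0 = Z.
  H_1: rank ker ∂_1 − rank ∂_2 = (6 − 3) − 3 = 0, and the invariant factors of ∂_2 are all 1, so H_1 = 0.
  H_2: rank ker ∂_2 − rank ∂_3 = (4 − 3) − 0 = 1, and there is no ∂_3, so H_2 = Z.

As a check, the Euler characteristic is 4 − 6 + 4 = 2, which agrees with 1 − 0 + 1 = 2.
(K is a triangulation of the 2-sphere S^2.)

H_0 ≅ Z,  H_1 = 0,  H_2 ≅ Z.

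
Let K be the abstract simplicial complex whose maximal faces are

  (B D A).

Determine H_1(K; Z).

Order the vertices as A < B < D. Listing each simplex with vertices in this order, K has dimension 2 with simplices:

  0-simplices (3): A, B, D
  1-simplices (3): AB, AD, BD
  2-simplices (1): ABD

Hence C_0 ≅ Z^3, C_1 ≅ Z^3, C_2 ≅ Z^1.

The boundary map ∂_1: C_1 → C_0 maps an edge to its endpoints' difference, ∂[p,q] = q − p. For instance
  ∂AD = D − A.
As a 3×3 matrix over Z this has rank 2, with invariant factors (1,1).

∂_2: C_2 → C_1 sends each 2-simplex [p,q,r] to [q,r] − [p,r] + [p,q]. For instance
  ∂ABD = BD − AD + AB.
As a 3×1 matrix over Z this has rank 1, with invariant factors (1).

Computing H_k = (kernel of ∂_k) / (image of ∂_{k+1}):

  H_1: rank ker ∂_1 − rank ∂_2 = (3 − 2) − 1 = 0, and the invariant factors of ∂_2 are all 1, so H_1 = 0.

H_1 = 0.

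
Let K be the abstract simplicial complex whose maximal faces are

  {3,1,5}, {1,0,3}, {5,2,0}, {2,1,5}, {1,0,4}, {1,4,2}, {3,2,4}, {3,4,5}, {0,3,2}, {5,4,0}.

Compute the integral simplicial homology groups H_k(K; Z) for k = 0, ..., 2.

Order the vertices as 0 < 1 < 2 < 3 < 4 < 5. Listing each simplex with vertices in this order, K has dimension 2 with simplices:

  0-simplices (6): [0], [1], [2], [3], [4], [5]
  1-simplices (15): [0,1], [0,2], [0,3], [0,4], [0,5], [1,2], [1,3], [1,4], [1,5], [2,3], [2,4], [2,5], [3,4], [3,5], [4,5]
  2-simplices (10): [0,1,3], [0,1,4], [0,2,3], [0,2,5], [0,4,5], [1,2,4], [1,2,5], [1,3,5], [2,3,4], [3,4,5]

so the chain groups are C_0 ≅ Z^6, C_1 ≅ Z^15, C_2 ≅ Z^10.

The boundary map ∂_1: C_1 → C_0 maps an edge to its endpoints' difference, ∂[p,q] = q − p.
This gives a 6×15 integer matrix of rank 5; reducing to Smith normal form yields diagonal entries (1,1,1,1,1).

The boundary map ∂_2: C_2 → C_1 sends each 2-simplex [p,q,r] to [q,r] − [p,r] + [p,q]. For instance
  ∂[0,1,3] = [1,3] − [0,3] + [0,1],
  ∂[1,3,5] = [3,5] − [1,5] + [1,3].
This gives a 15×10 integer matrix of rank 10; reducing to Smith normal form yields diagonal entries (1,1,1,1,1,1,1,1,1,2).

From H_k ≅ ker(∂_k) / im(∂_{k+1}) we obtain:

  H_0: rank C_0 − rank ∂_1 = 6 − 5 = 1, and the invariant factors of ∂_1 are all 1, so H_0 ≅ Z.
  H_1: rank ker ∂_1 − rank ∂_2 = (15 − 5) − 10 = 0, and ∂_2 has invariant factor 2 > 1, so H_1 ≅ Z_2.
  H_2: rank ker ∂_2 − rank ∂_3 = (10 − 10) − 0 = 0, and there is no ∂_3, so H_2 ≅ 0.

As a check, the Euler characteristic is 6 − 15 + 10 = 1, which agrees with 1 − 0 + 0 = 1.

H_0 = Z,  H_1 = Z_2,  H_2 = 0.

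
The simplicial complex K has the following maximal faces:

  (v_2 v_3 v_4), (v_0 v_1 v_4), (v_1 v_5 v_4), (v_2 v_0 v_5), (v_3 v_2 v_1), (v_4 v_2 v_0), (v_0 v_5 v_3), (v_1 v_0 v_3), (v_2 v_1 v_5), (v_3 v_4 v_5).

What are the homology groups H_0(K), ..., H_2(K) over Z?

Take the total order v_0 < v_1 < v_2 < v_3 < v_4 < v_5 on the vertex set. Then K (dimension 2) consists of the simplices:

  0-simplices (6): [v_0], [v_1], [v_2], [v_3], [v_4], [v_5]
  1-simplices (15): (15 of them)
  2-simplices (10): [v_0,v_1,v_3], [v_0,v_1,v_4], [v_0,v_2,v_4], [v_0,v_2,v_5], [v_0,v_3,v_5], [v_1,v_2,v_3], [v_1,v_2,v_5], [v_1,v_4,v_5], [v_2,v_3,v_4], [v_3,v_4,v_5]

Hence C_0 ≅ Z^6, C_1 ≅ Z^15, C_2 ≅ Z^10.

∂_1: C_1 → C_0 sends each edge [p,q] (with p < q) to q − p. For instance
  ∂[v_1,v_2] = [v_2] − [v_1].
The resulting 6×15 matrix has rank 5, and its Smith normal form has invariant factors (1,1,1,1,1).

The boundary map ∂_2: C_2 → C_1 sends each 2-simplex [p,q,r] to [q,r] − [p,r] + [p,q]. For instance
  ∂[v_1,v_2,v_5] = [v_2,v_5] − [v_1,v_5] + [v_1,v_2],
  ∂[v_3,v_4,v_5] = [v_4,v_5] − [v_3,v_5] + [v_3,v_4].
The resulting 15×10 matrix has rank 10, and its Smith normal form has invariant factors (1,1,1,1,1,1,1,1,1,2).

Computing H_k = (kernel of ∂_k) / (image of ∂_{k+1}):

  H_0: rank C_0 − rank ∂_1 = 6 − 5 = 1, and the invariant factors of ∂_1 are all 1, so H_0 = Z.
  H_1: rank ker ∂_1 − rank ∂_2 = (15 − 5) − 10 = 0, and ∂_2 has invariant factor 2 > 1, so H_1 = Z/2Z.
  H_2: rank ker ∂_2 − rank ∂_3 = (10 − 10) − 0 = 0, and there is no ∂_3, so H_2 = 0.

H_0 ≅ Z,  H_1 ≅ Z/2Z,  H_2 = 0.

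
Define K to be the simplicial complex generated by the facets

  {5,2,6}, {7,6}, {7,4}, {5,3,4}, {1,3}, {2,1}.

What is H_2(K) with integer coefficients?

We work with the vertex ordering 1 < 2 < 3 < 4 < 5 < 6 < 7. The simplices of K, each written with vertices in increasing order, are:

  0-simplices (7): [1], [2], [3], [4], [5], [6], [7]
  1-simplices (10): [1,2], [1,3], [2,5], [2,6], [3,4], [3,5], [4,5], [4,7], [5,6], [6,7]
  2-simplices (2): [2,5,6], [3,4,5]

giving chain groups C_0 ≅ Z^7, C_1 ≅ Z^10, C_2 ≅ Z^2.

Boundary ∂_1: C_1 → C_0 is given by ∂[p,q] = [q] − [p]. For instance
  ∂[4,7] = [7] − [4].
The resulting 7×10 matrix has rank 6, and its Smith normal form has invariant factors (1,1,1,1,1,1).

The boundary map ∂_2: C_2 → C_1 maps a triangle to the signed sum of its edges. For instance
  ∂[3,4,5] = [4,5] − [3,5] + [3,4],
  ∂[2,5,6] = [5,6] − [2,6] + [2,5].
The resulting 10×2 matrix has rank 2, and its Smith normal form has invariant factors (1,1).

Computing H_k = (kernel of ∂_k) / (image of ∂_{k+1}):

  H_2: rank ker ∂_2 − rank ∂_3 = (2 − 2) − 0 = 0, and there is no ∂_3, so H_2 = 0.

H_2 = 0.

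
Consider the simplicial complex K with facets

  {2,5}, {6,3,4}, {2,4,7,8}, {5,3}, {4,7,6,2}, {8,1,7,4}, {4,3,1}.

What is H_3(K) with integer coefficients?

We work with the vertex ordering 1 < 2 < 3 < 4 < 5 < 6 < 7 < 8. The simplices of K, each written with vertices in increasing order, are:

  0-simplices (8): [1], [2], [3], [4], [5], [6], [7], [8]
  1-simplices (17): [1,3], [1,4], [1,7], [1,8], [2,4], [2,5], [2,6], [2,7], [2,8], [3,4], [3,5], [3,6], [4,6], [4,7], [4,8], [6,7], [7,8]
  2-simplices (12): [1,3,4], [1,4,7], [1,4,8], [1,7,8], [2,4,6], [2,4,7], [2,4,8], [2,6,7], [2,7,8], [3,4,6], [4,6,7], [4,7,8]
  3-simplices (3): [1,4,7,8], [2,4,6,7], [2,4,7,8]

so the chain groups are C_0 ≅ Z^8, C_1 ≅ Z^17, C_2 ≅ Z^12, C_3 ≅ Z^3.

The boundary map ∂_1: C_1 → C_0 maps an edge to its endpoints' difference, ∂[p,q] = q − p.
This gives a 8×17 integer matrix of rank 7; reducing to Smith normal form yields diagonal entries (1,1,1,1,1,1,1).

∂_2: C_2 → C_1 acts by ∂[p,q,r] = [q,r] − [p,r] + [p,q]. For instance
  ∂[1,3,4] = [3,4] − [1,4] + [1,3],
  ∂[2,4,8] = [4,8] − [2,8] + [2,4].
The resulting 17×12 matrix has rank 9, and its Smith normal form has invariant factors (1,1,1,1,1,1,1,1,1).

Boundary ∂_3: C_3 → C_2 sends each 3-simplex σ to the alternating sum Σ_i (−1)^i (σ with its i-th vertex removed). For instance
  ∂[2,4,6,7] = [4,6,7] − [2,6,7] + [2,4,7] − [2,4,6],
  ∂[1,4,7,8] = [4,7,8] − [1,7,8] + [1,4,8] − [1,4,7].
The resulting 12×3 matrix has rank 3, and its Smith normal form has invariant factors (1,1,1).

Reading off H_k = ker ∂_k / im ∂_{k+1}:

  H_3: rank ker ∂_3 − rank ∂_4 = (3 − 3) − 0 = 0, and there is no ∂_4, so H_3 = 0.

H_3 ≅ 0.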